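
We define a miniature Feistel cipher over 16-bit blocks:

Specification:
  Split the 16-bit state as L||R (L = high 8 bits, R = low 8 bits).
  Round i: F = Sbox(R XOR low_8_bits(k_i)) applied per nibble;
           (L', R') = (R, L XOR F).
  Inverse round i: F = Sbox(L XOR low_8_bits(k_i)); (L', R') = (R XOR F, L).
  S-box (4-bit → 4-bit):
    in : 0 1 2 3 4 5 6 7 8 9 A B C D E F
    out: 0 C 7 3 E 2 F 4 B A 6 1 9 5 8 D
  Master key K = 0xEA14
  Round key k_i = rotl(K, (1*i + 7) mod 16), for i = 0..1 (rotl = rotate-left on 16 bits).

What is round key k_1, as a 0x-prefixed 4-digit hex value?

0x14EA

K = 0xEA14
k_0 = rotl(K, (1*0+7) mod 16) = rotl(K, 7) = 0x0A75
k_1 = rotl(K, (1*1+7) mod 16) = rotl(K, 8) = 0x14EA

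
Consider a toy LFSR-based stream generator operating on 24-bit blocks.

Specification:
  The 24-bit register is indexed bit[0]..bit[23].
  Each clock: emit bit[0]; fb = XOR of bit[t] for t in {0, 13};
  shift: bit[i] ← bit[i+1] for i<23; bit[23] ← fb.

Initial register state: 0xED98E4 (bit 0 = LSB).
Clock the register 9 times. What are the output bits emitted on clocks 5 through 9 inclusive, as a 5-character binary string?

01110

reg_0 = 0xED98E4
clock 1: out=0, reg = 0x76CC72
clock 2: out=0, reg = 0x3B6639
clock 3: out=1, reg = 0x1DB31C
clock 4: out=0, reg = 0x8ED98E
clock 5: out=0, reg = 0x476CC7
clock 6: out=1, reg = 0x23B663
clock 7: out=1, reg = 0x11DB31
clock 8: out=1, reg = 0x88ED98
clock 9: out=0, reg = 0xC476CC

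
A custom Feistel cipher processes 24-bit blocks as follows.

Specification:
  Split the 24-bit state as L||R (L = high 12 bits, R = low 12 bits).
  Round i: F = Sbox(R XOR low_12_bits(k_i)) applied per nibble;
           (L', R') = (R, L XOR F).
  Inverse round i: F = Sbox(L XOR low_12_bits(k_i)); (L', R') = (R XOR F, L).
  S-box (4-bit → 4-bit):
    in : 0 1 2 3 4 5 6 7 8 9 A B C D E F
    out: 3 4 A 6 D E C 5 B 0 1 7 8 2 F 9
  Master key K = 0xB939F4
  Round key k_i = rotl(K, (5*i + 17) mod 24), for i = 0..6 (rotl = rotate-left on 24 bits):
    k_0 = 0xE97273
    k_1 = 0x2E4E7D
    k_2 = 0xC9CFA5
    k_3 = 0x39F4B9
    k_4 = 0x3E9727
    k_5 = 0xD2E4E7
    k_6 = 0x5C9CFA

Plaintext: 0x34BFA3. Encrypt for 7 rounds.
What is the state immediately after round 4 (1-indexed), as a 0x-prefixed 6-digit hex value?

0x1B38DC

s_0 = plaintext = 0x34BFA3
s_1 = Round(s_0, k_0) = 0xFA3168
s_2 = Round(s_1, k_1) = 0x1686ED
s_3 = Round(s_2, k_2) = 0x6ED1B3
s_4 = Round(s_3, k_3) = 0x1B38DC
s_5 = Round(s_4, k_4) = 0x8DC824
s_6 = Round(s_5, k_5) = 0x82405A
s_7 = Round(s_6, k_6) = 0x05A037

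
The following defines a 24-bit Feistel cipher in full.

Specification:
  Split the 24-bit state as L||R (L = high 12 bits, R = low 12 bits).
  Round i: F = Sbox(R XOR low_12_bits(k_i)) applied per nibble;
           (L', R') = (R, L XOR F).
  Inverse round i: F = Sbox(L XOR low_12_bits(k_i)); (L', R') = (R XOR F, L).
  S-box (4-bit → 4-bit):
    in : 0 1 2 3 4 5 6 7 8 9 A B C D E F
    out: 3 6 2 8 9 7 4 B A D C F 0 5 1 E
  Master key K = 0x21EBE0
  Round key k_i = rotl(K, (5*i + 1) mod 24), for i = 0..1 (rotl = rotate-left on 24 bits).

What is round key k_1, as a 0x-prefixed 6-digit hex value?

0x7AF808

K = 0x21EBE0
k_0 = rotl(K, (5*0+1) mod 24) = rotl(K, 1) = 0x43D7C0
k_1 = rotl(K, (5*1+1) mod 24) = rotl(K, 6) = 0x7AF808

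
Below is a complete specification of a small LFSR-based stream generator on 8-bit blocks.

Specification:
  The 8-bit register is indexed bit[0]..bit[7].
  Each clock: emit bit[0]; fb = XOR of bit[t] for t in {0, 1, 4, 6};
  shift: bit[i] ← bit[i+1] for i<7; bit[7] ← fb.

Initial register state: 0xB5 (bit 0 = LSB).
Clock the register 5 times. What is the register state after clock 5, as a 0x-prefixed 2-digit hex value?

reg_0 = 0xB5
clock 1: out=1, reg = 0x5A
clock 2: out=0, reg = 0xAD
clock 3: out=1, reg = 0xD6
clock 4: out=0, reg = 0xEB
clock 5: out=1, reg = 0xF5

0xF5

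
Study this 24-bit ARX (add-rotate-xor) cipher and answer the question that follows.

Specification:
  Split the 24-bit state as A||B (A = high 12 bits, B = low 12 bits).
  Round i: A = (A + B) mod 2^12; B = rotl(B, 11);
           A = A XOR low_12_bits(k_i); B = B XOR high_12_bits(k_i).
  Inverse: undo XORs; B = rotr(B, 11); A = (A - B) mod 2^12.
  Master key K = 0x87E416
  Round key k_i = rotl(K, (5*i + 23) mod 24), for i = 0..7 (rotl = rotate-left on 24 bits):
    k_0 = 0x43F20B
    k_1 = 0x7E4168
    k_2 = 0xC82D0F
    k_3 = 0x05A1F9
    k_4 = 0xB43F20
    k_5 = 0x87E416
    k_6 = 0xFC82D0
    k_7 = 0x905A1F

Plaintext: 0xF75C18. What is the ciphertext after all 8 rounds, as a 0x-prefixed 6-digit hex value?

s_0 = plaintext = 0xF75C18
s_1 = Round(s_0, k_0) = 0x986233
s_2 = Round(s_1, k_1) = 0xAD1EFD
s_3 = Round(s_2, k_2) = 0x4C13FC
s_4 = Round(s_3, k_3) = 0x9441A4
s_5 = Round(s_4, k_4) = 0x5C8B91
s_6 = Round(s_5, k_5) = 0x54F5B6
s_7 = Round(s_6, k_6) = 0x9D5D13
s_8 = Round(s_7, k_7) = 0xCF778C

0xCF778C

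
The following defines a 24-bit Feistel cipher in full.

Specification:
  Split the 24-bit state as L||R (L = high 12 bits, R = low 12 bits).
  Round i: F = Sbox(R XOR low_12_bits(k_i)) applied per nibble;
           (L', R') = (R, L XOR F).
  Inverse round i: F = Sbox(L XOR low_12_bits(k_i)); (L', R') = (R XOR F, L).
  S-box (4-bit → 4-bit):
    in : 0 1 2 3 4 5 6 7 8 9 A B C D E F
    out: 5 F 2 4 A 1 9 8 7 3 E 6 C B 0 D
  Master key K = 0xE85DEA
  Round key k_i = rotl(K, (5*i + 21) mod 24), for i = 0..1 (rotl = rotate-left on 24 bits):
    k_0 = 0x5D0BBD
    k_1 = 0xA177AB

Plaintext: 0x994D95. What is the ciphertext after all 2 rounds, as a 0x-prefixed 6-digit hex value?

0x0B3562

s_0 = plaintext = 0x994D95
s_1 = Round(s_0, k_0) = 0xD950B3
s_2 = Round(s_1, k_1) = 0x0B3562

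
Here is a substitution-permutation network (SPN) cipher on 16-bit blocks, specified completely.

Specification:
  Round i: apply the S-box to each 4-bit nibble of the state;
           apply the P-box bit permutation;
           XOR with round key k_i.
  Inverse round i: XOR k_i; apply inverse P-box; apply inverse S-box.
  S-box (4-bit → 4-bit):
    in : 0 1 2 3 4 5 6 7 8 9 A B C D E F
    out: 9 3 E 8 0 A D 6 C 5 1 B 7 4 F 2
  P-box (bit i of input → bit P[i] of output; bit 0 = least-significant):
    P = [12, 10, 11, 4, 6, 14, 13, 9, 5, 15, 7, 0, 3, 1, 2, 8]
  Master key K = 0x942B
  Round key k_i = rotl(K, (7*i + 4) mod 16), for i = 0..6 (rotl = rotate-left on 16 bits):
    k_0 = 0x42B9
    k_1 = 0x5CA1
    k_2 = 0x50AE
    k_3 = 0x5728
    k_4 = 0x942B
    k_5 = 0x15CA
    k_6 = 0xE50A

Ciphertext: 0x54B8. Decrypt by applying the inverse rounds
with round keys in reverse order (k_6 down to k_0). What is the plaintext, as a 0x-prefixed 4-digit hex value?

s_0 = ciphertext = 0x54B8
s_1 = InvRound(s_0, k_6) = 0x5CD0
s_2 = InvRound(s_1, k_5) = 0xB4F8
s_3 = InvRound(s_2, k_4) = 0xF893
s_4 = InvRound(s_3, k_3) = 0xBE82
s_5 = InvRound(s_4, k_2) = 0x9127
s_6 = InvRound(s_5, k_1) = 0x27F7
s_7 = InvRound(s_6, k_0) = 0xE4CF

0xE4CF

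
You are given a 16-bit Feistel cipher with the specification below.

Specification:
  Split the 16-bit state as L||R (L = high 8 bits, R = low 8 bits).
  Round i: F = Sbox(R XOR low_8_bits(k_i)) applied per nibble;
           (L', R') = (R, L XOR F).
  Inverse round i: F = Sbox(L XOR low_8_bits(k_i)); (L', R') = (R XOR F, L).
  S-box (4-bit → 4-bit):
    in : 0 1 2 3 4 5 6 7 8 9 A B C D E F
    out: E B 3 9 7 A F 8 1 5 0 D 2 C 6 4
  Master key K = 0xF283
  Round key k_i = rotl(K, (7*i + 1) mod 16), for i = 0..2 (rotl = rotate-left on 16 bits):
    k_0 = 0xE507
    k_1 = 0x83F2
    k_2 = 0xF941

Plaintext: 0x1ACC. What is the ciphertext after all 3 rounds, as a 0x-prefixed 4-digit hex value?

s_0 = plaintext = 0x1ACC
s_1 = Round(s_0, k_0) = 0xCC37
s_2 = Round(s_1, k_1) = 0x37E6
s_3 = Round(s_2, k_2) = 0xE63F

0xE63F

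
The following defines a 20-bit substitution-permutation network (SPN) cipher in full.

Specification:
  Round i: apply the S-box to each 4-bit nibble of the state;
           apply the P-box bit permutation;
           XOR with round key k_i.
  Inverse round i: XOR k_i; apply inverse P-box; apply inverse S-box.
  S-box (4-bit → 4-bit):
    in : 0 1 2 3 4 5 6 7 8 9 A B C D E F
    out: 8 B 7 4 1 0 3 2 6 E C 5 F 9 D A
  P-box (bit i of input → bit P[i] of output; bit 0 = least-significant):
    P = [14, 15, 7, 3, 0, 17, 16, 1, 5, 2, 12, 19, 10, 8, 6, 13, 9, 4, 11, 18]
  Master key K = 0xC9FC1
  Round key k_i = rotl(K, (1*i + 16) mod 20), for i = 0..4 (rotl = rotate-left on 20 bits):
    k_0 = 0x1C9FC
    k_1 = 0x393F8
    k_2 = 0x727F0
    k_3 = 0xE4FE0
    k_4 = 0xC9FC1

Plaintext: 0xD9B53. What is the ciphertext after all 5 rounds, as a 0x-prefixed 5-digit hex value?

0x570F8

s_0 = plaintext = 0xD9B53
s_1 = Round(s_0, k_0) = 0x5FA1C
s_2 = Round(s_1, k_1) = 0x96273
s_3 = Round(s_2, k_2) = 0x13A44
s_4 = Round(s_3, k_3) = 0x21DB1
s_5 = Round(s_4, k_4) = 0x570F8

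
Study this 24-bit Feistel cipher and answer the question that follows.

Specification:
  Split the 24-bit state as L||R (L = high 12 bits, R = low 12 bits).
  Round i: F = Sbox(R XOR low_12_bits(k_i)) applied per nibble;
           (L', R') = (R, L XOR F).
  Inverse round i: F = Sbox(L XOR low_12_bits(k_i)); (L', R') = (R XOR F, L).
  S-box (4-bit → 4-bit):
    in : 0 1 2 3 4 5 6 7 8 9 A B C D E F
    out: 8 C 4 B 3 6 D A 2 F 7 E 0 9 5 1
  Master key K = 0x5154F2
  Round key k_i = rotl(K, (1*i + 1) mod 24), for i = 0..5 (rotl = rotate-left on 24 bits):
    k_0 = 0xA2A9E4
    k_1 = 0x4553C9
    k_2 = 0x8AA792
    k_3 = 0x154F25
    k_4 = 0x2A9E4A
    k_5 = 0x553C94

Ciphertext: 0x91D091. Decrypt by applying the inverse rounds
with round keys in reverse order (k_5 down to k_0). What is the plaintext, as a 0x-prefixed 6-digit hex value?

0xF4B53B

s_0 = ciphertext = 0x91D091
s_1 = InvRound(s_0, k_5) = 0x6BE91D
s_2 = InvRound(s_1, k_4) = 0xB0E6BE
s_3 = InvRound(s_2, k_3) = 0x5F0B0E
s_4 = InvRound(s_3, k_2) = 0xFDA5F0
s_5 = InvRound(s_4, k_1) = 0x53BFDA
s_6 = InvRound(s_5, k_0) = 0xF4B53B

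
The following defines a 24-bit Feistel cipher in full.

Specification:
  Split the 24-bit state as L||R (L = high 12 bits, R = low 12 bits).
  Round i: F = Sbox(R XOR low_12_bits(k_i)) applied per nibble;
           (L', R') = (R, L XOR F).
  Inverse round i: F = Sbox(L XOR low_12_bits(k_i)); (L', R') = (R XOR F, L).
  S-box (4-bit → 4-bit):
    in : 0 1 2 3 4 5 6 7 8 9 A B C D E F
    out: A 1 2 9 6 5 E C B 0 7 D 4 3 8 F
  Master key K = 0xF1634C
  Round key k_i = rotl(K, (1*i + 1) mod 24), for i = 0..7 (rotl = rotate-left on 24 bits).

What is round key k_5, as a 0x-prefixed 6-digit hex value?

0x58D33C

K = 0xF1634C
k_0 = rotl(K, (1*0+1) mod 24) = rotl(K, 1) = 0xE2C699
k_1 = rotl(K, (1*1+1) mod 24) = rotl(K, 2) = 0xC58D33
k_2 = rotl(K, (1*2+1) mod 24) = rotl(K, 3) = 0x8B1A67
k_3 = rotl(K, (1*3+1) mod 24) = rotl(K, 4) = 0x1634CF
k_4 = rotl(K, (1*4+1) mod 24) = rotl(K, 5) = 0x2C699E
k_5 = rotl(K, (1*5+1) mod 24) = rotl(K, 6) = 0x58D33C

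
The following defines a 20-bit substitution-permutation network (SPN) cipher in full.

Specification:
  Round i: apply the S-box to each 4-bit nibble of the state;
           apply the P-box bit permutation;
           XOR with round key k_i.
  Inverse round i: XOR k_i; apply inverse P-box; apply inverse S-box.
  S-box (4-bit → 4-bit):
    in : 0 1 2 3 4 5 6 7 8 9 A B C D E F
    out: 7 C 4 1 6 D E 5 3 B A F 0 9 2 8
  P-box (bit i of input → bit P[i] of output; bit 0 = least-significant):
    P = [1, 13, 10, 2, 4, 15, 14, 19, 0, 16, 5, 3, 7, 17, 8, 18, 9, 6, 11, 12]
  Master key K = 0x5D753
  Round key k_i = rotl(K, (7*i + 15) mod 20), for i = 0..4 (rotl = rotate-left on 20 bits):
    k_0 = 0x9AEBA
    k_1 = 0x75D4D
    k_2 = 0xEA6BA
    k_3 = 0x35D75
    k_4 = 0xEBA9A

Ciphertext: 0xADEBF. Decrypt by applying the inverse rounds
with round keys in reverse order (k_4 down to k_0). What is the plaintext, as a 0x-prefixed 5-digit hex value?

0x551B7

s_0 = ciphertext = 0xADEBF
s_1 = InvRound(s_0, k_4) = 0xCF726
s_2 = InvRound(s_1, k_3) = 0x0A898
s_3 = InvRound(s_2, k_2) = 0x7A2F7
s_4 = InvRound(s_3, k_1) = 0x57100
s_5 = InvRound(s_4, k_0) = 0x551B7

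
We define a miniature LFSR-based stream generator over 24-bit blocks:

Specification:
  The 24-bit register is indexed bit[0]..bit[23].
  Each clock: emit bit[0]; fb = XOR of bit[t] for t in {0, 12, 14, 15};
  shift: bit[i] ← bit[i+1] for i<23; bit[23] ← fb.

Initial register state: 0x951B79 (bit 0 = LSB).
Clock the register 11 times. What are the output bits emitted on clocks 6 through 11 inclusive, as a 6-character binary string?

reg_0 = 0x951B79
clock 1: out=1, reg = 0x4A8DBC
clock 2: out=0, reg = 0xA546DE
clock 3: out=0, reg = 0xD2A36F
clock 4: out=1, reg = 0x6951B7
clock 5: out=1, reg = 0xB4A8DB
clock 6: out=1, reg = 0x5A546D
clock 7: out=1, reg = 0xAD2A36
clock 8: out=0, reg = 0x56951B
clock 9: out=1, reg = 0xAB4A8D
clock 10: out=1, reg = 0x55A546
clock 11: out=0, reg = 0xAAD2A3

110110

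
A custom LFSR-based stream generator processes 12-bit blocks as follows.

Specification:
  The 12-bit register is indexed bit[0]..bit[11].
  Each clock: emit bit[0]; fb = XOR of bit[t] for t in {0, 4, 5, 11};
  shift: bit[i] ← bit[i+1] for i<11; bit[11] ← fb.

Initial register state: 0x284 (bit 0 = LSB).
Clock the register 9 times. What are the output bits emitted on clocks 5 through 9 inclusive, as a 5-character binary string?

reg_0 = 0x284
clock 1: out=0, reg = 0x142
clock 2: out=0, reg = 0x0A1
clock 3: out=1, reg = 0x050
clock 4: out=0, reg = 0x828
clock 5: out=0, reg = 0x414
clock 6: out=0, reg = 0xA0A
clock 7: out=0, reg = 0xD05
clock 8: out=1, reg = 0x682
clock 9: out=0, reg = 0x341

00010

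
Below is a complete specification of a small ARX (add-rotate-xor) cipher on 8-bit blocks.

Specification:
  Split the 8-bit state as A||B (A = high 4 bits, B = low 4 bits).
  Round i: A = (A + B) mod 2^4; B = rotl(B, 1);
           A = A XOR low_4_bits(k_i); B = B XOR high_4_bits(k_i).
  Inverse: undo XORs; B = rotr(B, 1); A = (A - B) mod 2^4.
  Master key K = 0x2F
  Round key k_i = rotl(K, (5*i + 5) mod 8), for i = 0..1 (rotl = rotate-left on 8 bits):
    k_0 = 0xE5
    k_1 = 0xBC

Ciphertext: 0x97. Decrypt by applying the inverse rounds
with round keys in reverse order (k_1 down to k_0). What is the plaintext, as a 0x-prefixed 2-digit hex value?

0x64

s_0 = ciphertext = 0x97
s_1 = InvRound(s_0, k_1) = 0xF6
s_2 = InvRound(s_1, k_0) = 0x64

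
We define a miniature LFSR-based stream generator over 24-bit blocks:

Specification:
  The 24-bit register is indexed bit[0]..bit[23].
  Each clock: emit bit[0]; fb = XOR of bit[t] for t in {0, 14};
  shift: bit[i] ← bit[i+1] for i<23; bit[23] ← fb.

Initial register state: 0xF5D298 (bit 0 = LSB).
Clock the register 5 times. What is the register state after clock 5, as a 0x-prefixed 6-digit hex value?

reg_0 = 0xF5D298
clock 1: out=0, reg = 0xFAE94C
clock 2: out=0, reg = 0xFD74A6
clock 3: out=0, reg = 0xFEBA53
clock 4: out=1, reg = 0xFF5D29
clock 5: out=1, reg = 0x7FAE94

0x7FAE94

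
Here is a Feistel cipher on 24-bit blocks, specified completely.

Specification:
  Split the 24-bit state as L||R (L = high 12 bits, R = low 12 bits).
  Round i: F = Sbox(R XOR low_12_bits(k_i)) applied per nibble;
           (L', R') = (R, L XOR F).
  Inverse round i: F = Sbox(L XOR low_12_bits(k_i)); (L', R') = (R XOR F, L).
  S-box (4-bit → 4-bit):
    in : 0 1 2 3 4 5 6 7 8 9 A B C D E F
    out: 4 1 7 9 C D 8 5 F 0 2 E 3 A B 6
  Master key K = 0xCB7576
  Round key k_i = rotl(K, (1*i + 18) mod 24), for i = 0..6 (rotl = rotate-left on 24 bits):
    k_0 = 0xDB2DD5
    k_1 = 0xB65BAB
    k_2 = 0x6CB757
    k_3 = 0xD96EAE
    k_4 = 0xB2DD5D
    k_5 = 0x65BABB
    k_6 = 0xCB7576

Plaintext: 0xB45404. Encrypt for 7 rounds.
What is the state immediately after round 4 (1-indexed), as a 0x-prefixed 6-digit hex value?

0xEE9407

s_0 = plaintext = 0xB45404
s_1 = Round(s_0, k_0) = 0x404BE4
s_2 = Round(s_1, k_1) = 0xBE40C2
s_3 = Round(s_2, k_2) = 0x0C2EE9
s_4 = Round(s_3, k_3) = 0xEE9407
s_5 = Round(s_4, k_4) = 0x407E3B
s_6 = Round(s_5, k_5) = 0xE3B8F3
s_7 = Round(s_6, k_6) = 0x8F34C6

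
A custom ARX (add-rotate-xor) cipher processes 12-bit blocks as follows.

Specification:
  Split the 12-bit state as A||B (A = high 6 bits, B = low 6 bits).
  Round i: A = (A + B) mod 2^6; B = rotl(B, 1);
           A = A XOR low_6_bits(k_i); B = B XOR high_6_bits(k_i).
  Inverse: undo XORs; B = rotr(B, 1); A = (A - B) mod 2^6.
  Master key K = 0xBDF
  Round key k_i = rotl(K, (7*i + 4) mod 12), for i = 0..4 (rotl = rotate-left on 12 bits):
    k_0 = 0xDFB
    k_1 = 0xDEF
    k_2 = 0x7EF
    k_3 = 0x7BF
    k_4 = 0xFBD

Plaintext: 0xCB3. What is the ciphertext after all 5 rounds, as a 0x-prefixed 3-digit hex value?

0xA45

s_0 = plaintext = 0xCB3
s_1 = Round(s_0, k_0) = 0x790
s_2 = Round(s_1, k_1) = 0x057
s_3 = Round(s_2, k_2) = 0xDF1
s_4 = Round(s_3, k_3) = 0x5FD
s_5 = Round(s_4, k_4) = 0xA45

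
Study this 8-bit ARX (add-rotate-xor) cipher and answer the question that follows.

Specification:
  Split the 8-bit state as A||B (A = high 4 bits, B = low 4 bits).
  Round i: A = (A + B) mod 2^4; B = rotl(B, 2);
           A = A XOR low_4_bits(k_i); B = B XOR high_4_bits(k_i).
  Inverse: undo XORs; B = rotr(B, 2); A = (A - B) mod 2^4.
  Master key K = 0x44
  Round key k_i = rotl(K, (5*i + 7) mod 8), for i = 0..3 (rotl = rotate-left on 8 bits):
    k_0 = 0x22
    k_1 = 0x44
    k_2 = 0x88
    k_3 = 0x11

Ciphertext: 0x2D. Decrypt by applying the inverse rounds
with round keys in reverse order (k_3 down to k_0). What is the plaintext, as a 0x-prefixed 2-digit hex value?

s_0 = ciphertext = 0x2D
s_1 = InvRound(s_0, k_3) = 0x03
s_2 = InvRound(s_1, k_2) = 0xAE
s_3 = InvRound(s_2, k_1) = 0x4A
s_4 = InvRound(s_3, k_0) = 0x42

0x42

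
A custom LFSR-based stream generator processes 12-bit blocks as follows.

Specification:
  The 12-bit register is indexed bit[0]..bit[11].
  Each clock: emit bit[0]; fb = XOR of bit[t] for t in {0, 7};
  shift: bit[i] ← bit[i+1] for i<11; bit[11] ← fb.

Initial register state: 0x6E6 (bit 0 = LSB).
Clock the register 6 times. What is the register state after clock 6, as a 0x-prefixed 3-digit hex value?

0x2DB

reg_0 = 0x6E6
clock 1: out=0, reg = 0xB73
clock 2: out=1, reg = 0xDB9
clock 3: out=1, reg = 0x6DC
clock 4: out=0, reg = 0xB6E
clock 5: out=0, reg = 0x5B7
clock 6: out=1, reg = 0x2DB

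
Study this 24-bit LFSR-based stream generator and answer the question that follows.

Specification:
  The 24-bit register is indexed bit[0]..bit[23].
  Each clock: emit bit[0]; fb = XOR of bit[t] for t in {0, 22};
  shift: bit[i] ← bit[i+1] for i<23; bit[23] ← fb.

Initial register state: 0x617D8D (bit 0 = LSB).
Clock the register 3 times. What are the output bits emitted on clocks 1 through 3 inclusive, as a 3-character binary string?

101

reg_0 = 0x617D8D
clock 1: out=1, reg = 0x30BEC6
clock 2: out=0, reg = 0x185F63
clock 3: out=1, reg = 0x8C2FB1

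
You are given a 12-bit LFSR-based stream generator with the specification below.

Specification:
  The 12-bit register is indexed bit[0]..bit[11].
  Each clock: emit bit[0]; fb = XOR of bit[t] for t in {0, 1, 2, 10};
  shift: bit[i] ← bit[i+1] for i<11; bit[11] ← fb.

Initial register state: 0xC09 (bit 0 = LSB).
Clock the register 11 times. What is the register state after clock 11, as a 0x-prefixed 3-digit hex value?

reg_0 = 0xC09
clock 1: out=1, reg = 0x604
clock 2: out=0, reg = 0x302
clock 3: out=0, reg = 0x981
clock 4: out=1, reg = 0xCC0
clock 5: out=0, reg = 0xE60
clock 6: out=0, reg = 0xF30
clock 7: out=0, reg = 0xF98
clock 8: out=0, reg = 0xFCC
clock 9: out=0, reg = 0x7E6
clock 10: out=0, reg = 0xBF3
clock 11: out=1, reg = 0x5F9

0x5F9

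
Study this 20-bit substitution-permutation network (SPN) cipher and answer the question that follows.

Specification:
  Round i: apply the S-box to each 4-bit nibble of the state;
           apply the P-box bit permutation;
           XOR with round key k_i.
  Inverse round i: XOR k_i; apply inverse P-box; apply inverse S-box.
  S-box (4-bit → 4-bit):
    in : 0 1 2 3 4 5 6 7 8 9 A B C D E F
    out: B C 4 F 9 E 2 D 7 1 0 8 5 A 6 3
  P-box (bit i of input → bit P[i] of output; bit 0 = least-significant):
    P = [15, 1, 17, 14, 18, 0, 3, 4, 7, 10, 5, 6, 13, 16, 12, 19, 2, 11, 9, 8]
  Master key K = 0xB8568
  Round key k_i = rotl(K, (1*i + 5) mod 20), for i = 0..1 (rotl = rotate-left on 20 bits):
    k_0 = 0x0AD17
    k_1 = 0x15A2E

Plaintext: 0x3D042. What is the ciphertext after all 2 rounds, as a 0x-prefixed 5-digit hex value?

s_0 = plaintext = 0x3D042
s_1 = Round(s_0, k_0) = 0xFA2C3
s_2 = Round(s_1, k_1) = 0x79200

0x79200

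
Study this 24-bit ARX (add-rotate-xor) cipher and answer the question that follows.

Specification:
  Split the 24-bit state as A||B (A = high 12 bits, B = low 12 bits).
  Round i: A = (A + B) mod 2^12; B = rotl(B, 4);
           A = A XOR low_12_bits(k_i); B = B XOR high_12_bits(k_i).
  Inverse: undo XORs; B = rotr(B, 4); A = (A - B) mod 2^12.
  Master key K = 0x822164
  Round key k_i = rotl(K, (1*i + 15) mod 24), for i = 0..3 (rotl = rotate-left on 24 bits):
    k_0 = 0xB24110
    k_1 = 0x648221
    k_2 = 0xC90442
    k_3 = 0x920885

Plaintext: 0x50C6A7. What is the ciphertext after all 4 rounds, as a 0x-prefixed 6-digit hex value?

0xB0791A

s_0 = plaintext = 0x50C6A7
s_1 = Round(s_0, k_0) = 0xAA3152
s_2 = Round(s_1, k_1) = 0x9D4369
s_3 = Round(s_2, k_2) = 0x97FA03
s_4 = Round(s_3, k_3) = 0xB0791A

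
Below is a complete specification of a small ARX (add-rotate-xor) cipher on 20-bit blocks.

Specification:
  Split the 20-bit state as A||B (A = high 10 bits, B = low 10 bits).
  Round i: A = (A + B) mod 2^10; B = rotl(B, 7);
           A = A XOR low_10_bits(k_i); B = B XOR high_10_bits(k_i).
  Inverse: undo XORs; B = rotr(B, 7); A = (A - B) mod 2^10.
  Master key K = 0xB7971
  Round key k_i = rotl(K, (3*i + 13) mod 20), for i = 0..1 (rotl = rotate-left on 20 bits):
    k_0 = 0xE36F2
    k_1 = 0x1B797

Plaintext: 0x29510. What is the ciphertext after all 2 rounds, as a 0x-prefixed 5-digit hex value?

s_0 = plaintext = 0x29510
s_1 = Round(s_0, k_0) = 0xD1FAF
s_2 = Round(s_1, k_1) = 0x58798

0x58798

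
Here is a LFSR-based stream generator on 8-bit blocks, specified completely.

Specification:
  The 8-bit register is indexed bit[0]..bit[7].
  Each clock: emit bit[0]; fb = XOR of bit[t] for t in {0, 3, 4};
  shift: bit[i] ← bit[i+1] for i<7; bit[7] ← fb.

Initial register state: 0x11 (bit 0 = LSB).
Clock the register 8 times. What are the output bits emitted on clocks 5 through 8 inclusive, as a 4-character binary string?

1000

reg_0 = 0x11
clock 1: out=1, reg = 0x08
clock 2: out=0, reg = 0x84
clock 3: out=0, reg = 0x42
clock 4: out=0, reg = 0x21
clock 5: out=1, reg = 0x90
clock 6: out=0, reg = 0xC8
clock 7: out=0, reg = 0xE4
clock 8: out=0, reg = 0x72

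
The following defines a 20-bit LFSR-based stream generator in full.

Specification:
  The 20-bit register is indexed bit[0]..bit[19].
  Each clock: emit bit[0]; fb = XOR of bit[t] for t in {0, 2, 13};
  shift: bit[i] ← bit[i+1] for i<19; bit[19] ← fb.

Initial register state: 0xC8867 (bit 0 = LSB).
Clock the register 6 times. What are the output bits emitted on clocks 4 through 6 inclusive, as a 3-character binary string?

reg_0 = 0xC8867
clock 1: out=1, reg = 0x64433
clock 2: out=1, reg = 0xB2219
clock 3: out=1, reg = 0x5910C
clock 4: out=0, reg = 0xAC886
clock 5: out=0, reg = 0xD6443
clock 6: out=1, reg = 0x6B221

001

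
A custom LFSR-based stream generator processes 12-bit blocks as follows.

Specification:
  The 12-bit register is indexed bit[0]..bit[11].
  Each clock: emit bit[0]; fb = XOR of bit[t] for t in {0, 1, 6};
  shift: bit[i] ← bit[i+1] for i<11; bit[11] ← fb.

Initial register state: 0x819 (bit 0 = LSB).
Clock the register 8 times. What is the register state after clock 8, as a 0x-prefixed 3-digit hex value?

0x758

reg_0 = 0x819
clock 1: out=1, reg = 0xC0C
clock 2: out=0, reg = 0x606
clock 3: out=0, reg = 0xB03
clock 4: out=1, reg = 0x581
clock 5: out=1, reg = 0xAC0
clock 6: out=0, reg = 0xD60
clock 7: out=0, reg = 0xEB0
clock 8: out=0, reg = 0x758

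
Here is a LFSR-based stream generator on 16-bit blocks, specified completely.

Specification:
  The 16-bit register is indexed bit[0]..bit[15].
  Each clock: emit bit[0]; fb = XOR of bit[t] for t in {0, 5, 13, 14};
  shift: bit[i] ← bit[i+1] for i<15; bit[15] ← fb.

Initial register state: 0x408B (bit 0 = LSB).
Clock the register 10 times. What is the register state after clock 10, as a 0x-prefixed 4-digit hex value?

0x8710

reg_0 = 0x408B
clock 1: out=1, reg = 0x2045
clock 2: out=1, reg = 0x1022
clock 3: out=0, reg = 0x8811
clock 4: out=1, reg = 0xC408
clock 5: out=0, reg = 0xE204
clock 6: out=0, reg = 0x7102
clock 7: out=0, reg = 0x3881
clock 8: out=1, reg = 0x1C40
clock 9: out=0, reg = 0x0E20
clock 10: out=0, reg = 0x8710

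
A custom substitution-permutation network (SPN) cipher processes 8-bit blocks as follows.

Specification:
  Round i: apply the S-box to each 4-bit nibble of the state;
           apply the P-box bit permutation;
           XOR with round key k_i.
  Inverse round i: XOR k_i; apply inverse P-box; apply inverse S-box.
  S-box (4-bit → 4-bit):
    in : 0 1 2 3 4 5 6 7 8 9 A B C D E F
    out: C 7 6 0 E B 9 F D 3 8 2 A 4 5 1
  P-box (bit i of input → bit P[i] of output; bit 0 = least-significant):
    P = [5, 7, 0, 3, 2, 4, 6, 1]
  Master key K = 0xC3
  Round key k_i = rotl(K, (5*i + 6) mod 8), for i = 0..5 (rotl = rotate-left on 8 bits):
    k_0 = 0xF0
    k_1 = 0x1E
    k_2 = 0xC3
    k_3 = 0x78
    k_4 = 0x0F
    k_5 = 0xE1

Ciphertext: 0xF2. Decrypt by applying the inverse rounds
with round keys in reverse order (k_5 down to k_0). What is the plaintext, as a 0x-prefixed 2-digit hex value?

s_0 = ciphertext = 0xF2
s_1 = InvRound(s_0, k_5) = 0xCD
s_2 = InvRound(s_1, k_4) = 0x0B
s_3 = InvRound(s_2, k_3) = 0x4E
s_4 = InvRound(s_3, k_2) = 0xF4
s_5 = InvRound(s_4, k_1) = 0x05
s_6 = InvRound(s_5, k_0) = 0x11

0x11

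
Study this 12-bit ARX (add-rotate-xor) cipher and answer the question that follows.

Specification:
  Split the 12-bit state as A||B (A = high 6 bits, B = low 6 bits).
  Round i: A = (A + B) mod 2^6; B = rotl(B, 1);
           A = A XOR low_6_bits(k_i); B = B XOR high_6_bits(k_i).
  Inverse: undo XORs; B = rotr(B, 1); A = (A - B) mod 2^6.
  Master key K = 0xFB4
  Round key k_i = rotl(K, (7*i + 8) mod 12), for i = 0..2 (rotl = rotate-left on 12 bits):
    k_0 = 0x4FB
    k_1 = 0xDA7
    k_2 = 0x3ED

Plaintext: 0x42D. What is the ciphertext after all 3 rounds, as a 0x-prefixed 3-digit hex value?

s_0 = plaintext = 0x42D
s_1 = Round(s_0, k_0) = 0x188
s_2 = Round(s_1, k_1) = 0xA66
s_3 = Round(s_2, k_2) = 0x882

0x882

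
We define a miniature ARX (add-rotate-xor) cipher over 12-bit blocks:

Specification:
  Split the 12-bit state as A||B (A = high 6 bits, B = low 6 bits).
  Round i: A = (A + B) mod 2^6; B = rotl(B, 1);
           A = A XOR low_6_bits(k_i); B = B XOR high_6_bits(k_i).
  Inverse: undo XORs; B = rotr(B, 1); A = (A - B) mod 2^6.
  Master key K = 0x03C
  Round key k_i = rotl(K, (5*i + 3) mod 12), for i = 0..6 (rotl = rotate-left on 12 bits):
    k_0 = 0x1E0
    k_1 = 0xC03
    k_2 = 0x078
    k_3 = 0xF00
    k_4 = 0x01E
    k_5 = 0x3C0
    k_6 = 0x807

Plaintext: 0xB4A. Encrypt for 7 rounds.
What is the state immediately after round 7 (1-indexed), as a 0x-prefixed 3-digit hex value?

s_0 = plaintext = 0xB4A
s_1 = Round(s_0, k_0) = 0x5D3
s_2 = Round(s_1, k_1) = 0xA56
s_3 = Round(s_2, k_2) = 0x1ED
s_4 = Round(s_3, k_3) = 0xD27
s_5 = Round(s_4, k_4) = 0x14F
s_6 = Round(s_5, k_5) = 0x511
s_7 = Round(s_6, k_6) = 0x882

0x882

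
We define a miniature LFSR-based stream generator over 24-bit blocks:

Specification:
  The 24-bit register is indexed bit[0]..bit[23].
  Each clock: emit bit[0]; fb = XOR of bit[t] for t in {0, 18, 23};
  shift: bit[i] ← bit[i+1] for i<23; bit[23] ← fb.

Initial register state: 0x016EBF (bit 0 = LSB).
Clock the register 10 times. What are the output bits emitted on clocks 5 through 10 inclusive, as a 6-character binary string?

reg_0 = 0x016EBF
clock 1: out=1, reg = 0x80B75F
clock 2: out=1, reg = 0x405BAF
clock 3: out=1, reg = 0xA02DD7
clock 4: out=1, reg = 0x5016EB
clock 5: out=1, reg = 0xA80B75
clock 6: out=1, reg = 0x5405BA
clock 7: out=0, reg = 0xAA02DD
clock 8: out=1, reg = 0x55016E
clock 9: out=0, reg = 0xAA80B7
clock 10: out=1, reg = 0x55405B

110101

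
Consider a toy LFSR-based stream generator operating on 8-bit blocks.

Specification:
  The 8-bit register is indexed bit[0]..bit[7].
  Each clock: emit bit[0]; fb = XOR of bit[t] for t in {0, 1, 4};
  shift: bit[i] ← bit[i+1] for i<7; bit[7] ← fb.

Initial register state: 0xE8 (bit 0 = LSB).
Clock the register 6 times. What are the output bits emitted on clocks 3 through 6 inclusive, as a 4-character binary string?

reg_0 = 0xE8
clock 1: out=0, reg = 0x74
clock 2: out=0, reg = 0xBA
clock 3: out=0, reg = 0x5D
clock 4: out=1, reg = 0x2E
clock 5: out=0, reg = 0x97
clock 6: out=1, reg = 0xCB

0101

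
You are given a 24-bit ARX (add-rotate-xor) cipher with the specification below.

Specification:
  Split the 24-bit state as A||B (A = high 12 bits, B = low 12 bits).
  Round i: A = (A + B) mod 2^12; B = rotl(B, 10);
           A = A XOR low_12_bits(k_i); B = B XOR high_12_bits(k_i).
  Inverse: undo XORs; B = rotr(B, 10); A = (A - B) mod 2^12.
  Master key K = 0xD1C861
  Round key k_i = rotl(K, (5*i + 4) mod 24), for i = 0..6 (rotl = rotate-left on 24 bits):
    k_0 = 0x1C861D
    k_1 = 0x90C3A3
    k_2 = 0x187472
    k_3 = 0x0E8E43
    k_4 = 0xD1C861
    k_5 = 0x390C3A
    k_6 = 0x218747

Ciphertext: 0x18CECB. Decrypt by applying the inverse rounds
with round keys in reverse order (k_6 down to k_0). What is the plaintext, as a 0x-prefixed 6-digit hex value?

s_0 = ciphertext = 0x18CECB
s_1 = InvRound(s_0, k_6) = 0x37C34F
s_2 = InvRound(s_1, k_5) = 0xBCA37C
s_3 = InvRound(s_2, k_4) = 0xA28983
s_4 = InvRound(s_3, k_3) = 0xEBD5AE
s_5 = InvRound(s_4, k_2) = 0xA2A0A5
s_6 = InvRound(s_5, k_1) = 0x2E36A6
s_7 = InvRound(s_6, k_0) = 0x745DB9

0x745DB9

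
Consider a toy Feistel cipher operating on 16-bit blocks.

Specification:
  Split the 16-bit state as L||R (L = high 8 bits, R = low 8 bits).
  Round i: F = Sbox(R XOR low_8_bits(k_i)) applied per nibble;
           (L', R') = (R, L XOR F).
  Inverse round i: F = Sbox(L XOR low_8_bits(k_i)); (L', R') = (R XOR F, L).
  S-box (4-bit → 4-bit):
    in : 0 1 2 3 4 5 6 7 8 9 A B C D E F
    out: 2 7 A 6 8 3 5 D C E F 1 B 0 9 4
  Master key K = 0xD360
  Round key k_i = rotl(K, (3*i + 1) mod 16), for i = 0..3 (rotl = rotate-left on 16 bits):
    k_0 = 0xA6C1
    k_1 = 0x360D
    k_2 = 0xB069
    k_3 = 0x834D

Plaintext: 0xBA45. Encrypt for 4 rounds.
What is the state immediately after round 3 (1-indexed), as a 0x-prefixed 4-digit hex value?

0x913E

s_0 = plaintext = 0xBA45
s_1 = Round(s_0, k_0) = 0x4572
s_2 = Round(s_1, k_1) = 0x7291
s_3 = Round(s_2, k_2) = 0x913E
s_4 = Round(s_3, k_3) = 0x3E47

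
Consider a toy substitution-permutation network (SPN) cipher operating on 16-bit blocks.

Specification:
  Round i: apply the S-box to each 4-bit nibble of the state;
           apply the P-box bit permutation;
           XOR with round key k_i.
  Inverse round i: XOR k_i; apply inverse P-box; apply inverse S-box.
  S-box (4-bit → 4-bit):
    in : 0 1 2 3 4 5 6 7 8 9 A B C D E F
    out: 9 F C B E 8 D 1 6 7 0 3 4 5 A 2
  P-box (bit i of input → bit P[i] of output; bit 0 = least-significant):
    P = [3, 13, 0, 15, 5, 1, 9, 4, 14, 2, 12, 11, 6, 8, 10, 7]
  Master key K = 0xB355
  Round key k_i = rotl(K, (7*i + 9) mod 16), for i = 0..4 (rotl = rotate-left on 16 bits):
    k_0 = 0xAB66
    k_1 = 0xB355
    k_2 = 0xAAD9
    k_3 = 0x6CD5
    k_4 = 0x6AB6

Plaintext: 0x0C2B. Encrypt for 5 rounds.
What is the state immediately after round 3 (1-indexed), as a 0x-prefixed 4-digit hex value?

0x5763

s_0 = plaintext = 0x0C2B
s_1 = Round(s_0, k_0) = 0x99BE
s_2 = Round(s_1, k_1) = 0x4633
s_3 = Round(s_2, k_2) = 0x5763
s_4 = Round(s_3, k_3) = 0x8E6D
s_5 = Round(s_4, k_4) = 0x658B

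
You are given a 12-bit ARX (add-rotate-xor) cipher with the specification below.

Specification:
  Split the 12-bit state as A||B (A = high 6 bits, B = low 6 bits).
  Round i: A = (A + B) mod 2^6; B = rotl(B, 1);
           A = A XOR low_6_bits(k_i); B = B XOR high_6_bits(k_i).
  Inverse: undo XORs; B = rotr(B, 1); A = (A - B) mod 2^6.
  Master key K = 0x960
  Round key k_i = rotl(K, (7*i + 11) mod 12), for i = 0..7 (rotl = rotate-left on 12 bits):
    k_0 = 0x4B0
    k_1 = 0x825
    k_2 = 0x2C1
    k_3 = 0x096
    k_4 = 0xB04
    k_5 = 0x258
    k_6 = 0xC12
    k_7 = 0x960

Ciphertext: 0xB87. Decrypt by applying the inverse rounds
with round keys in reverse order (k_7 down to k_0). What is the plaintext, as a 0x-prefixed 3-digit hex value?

0xC30

s_0 = ciphertext = 0xB87
s_1 = InvRound(s_0, k_7) = 0xF51
s_2 = InvRound(s_1, k_6) = 0xFF0
s_3 = InvRound(s_2, k_5) = 0xAFC
s_4 = InvRound(s_3, k_4) = 0x9C8
s_5 = InvRound(s_4, k_3) = 0xB05
s_6 = InvRound(s_5, k_2) = 0x987
s_7 = InvRound(s_6, k_1) = 0x433
s_8 = InvRound(s_7, k_0) = 0xC30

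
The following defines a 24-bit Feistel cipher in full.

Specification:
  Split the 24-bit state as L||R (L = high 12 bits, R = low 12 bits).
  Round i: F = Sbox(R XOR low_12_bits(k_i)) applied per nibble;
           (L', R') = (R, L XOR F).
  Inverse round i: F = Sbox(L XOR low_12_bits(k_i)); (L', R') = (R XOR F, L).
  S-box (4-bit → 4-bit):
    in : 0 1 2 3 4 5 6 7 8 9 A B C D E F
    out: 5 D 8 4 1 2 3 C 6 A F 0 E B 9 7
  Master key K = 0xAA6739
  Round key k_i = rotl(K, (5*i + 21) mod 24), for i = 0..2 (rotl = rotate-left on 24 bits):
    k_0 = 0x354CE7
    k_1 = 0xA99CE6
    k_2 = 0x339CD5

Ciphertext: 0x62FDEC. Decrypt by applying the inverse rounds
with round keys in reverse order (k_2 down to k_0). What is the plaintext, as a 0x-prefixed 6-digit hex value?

s_0 = ciphertext = 0x62FDEC
s_1 = InvRound(s_0, k_2) = 0x29362F
s_2 = InvRound(s_1, k_1) = 0xFED293
s_3 = InvRound(s_2, k_0) = 0x6CCFED

0x6CCFED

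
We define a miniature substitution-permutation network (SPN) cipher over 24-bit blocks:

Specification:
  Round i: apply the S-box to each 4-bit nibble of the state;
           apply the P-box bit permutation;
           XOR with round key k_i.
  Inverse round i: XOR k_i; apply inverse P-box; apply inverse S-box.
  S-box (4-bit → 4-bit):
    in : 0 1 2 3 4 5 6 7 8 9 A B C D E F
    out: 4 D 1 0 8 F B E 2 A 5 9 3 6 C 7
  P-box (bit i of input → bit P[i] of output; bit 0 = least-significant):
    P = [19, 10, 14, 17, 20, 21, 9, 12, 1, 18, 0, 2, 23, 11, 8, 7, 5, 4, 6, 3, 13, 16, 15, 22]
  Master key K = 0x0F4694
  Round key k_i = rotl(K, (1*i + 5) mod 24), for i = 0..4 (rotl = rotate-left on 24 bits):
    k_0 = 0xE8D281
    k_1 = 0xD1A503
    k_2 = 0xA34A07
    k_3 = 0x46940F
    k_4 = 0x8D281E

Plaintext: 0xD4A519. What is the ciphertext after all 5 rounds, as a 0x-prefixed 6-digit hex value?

0x722E46

s_0 = plaintext = 0xD4A519
s_1 = Round(s_0, k_0) = 0x7F458E
s_2 = Round(s_1, k_1) = 0xB665F4
s_3 = Round(s_2, k_2) = 0x5560B8
s_4 = Round(s_3, k_3) = 0x9728F6
s_5 = Round(s_4, k_4) = 0x722E46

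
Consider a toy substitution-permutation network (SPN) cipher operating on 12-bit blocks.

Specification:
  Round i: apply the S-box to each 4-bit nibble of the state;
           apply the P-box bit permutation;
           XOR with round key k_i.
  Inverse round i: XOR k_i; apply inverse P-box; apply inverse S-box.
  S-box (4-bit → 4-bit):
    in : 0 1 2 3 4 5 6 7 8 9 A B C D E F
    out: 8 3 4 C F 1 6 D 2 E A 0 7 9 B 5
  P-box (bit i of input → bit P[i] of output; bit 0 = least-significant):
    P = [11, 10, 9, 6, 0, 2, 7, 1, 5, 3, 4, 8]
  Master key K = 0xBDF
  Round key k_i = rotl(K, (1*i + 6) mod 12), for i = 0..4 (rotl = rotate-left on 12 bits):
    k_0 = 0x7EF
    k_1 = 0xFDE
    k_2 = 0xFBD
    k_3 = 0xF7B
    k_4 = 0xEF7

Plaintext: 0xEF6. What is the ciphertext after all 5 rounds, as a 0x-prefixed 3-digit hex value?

s_0 = plaintext = 0xEF6
s_1 = Round(s_0, k_0) = 0x046
s_2 = Round(s_1, k_1) = 0x859
s_3 = Round(s_2, k_2) = 0x9F4
s_4 = Round(s_3, k_3) = 0x0A2
s_5 = Round(s_4, k_4) = 0xDF1

0xDF1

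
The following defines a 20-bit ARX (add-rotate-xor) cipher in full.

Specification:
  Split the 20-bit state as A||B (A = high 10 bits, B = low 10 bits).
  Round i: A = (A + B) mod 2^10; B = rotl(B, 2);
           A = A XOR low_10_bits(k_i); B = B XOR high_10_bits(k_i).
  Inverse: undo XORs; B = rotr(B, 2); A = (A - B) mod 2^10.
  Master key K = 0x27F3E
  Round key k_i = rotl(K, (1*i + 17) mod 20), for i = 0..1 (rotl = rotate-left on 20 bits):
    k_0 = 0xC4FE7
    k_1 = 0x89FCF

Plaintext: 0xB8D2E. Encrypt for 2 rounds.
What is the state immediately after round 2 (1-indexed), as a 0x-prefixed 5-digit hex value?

s_0 = plaintext = 0xB8D2E
s_1 = Round(s_0, k_0) = 0xFDBAA
s_2 = Round(s_1, k_1) = 0x1BC8C

0x1BC8C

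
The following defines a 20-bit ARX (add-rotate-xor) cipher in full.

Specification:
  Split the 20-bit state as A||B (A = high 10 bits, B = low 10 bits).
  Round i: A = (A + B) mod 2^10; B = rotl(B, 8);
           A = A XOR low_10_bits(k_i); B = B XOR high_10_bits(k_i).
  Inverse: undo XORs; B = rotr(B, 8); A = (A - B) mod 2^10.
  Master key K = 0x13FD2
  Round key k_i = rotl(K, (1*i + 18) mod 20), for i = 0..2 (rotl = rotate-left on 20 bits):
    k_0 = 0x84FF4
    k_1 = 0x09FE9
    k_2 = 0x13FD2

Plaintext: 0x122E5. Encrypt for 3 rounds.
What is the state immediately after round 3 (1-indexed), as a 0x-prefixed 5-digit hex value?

s_0 = plaintext = 0x122E5
s_1 = Round(s_0, k_0) = 0x367AA
s_2 = Round(s_1, k_1) = 0xDAACD
s_3 = Round(s_2, k_2) = 0x795FC

0x795FC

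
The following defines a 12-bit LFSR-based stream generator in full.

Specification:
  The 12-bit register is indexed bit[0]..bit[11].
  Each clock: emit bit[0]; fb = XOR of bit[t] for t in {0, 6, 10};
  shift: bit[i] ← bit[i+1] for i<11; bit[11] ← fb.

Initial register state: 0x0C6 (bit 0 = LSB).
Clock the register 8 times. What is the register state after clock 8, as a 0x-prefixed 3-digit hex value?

0x810

reg_0 = 0x0C6
clock 1: out=0, reg = 0x863
clock 2: out=1, reg = 0x431
clock 3: out=1, reg = 0x218
clock 4: out=0, reg = 0x10C
clock 5: out=0, reg = 0x086
clock 6: out=0, reg = 0x043
clock 7: out=1, reg = 0x021
clock 8: out=1, reg = 0x810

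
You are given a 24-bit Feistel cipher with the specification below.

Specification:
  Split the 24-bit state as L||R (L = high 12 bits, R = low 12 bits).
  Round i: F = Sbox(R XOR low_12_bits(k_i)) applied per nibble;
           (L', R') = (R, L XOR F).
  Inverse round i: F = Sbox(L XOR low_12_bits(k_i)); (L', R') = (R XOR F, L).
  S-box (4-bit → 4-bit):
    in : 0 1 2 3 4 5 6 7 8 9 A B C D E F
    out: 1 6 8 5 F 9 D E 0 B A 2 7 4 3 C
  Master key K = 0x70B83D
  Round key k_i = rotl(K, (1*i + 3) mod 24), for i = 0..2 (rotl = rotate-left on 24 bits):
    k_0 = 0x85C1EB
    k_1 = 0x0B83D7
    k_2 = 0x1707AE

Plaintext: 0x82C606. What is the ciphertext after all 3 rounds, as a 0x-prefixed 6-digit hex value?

s_0 = plaintext = 0x82C606
s_1 = Round(s_0, k_0) = 0x606618
s_2 = Round(s_1, k_1) = 0x618F7A
s_3 = Round(s_2, k_2) = 0xF7A657

0xF7A657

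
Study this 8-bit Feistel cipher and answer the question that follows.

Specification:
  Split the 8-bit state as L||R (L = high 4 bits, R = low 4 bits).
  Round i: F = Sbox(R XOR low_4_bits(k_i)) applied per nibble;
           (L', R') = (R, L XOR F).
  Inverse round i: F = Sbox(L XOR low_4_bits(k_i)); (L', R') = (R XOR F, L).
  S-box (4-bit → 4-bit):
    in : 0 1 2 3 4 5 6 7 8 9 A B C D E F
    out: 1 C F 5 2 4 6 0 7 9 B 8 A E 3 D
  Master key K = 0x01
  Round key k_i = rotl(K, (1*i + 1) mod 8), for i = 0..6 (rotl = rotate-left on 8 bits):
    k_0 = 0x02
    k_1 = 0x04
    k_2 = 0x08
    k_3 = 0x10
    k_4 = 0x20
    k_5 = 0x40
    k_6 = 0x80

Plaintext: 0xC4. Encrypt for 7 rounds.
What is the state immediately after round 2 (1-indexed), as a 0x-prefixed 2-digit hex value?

s_0 = plaintext = 0xC4
s_1 = Round(s_0, k_0) = 0x4A
s_2 = Round(s_1, k_1) = 0xA7
s_3 = Round(s_2, k_2) = 0x77
s_4 = Round(s_3, k_3) = 0x77
s_5 = Round(s_4, k_4) = 0x77
s_6 = Round(s_5, k_5) = 0x77
s_7 = Round(s_6, k_6) = 0x77

0xA7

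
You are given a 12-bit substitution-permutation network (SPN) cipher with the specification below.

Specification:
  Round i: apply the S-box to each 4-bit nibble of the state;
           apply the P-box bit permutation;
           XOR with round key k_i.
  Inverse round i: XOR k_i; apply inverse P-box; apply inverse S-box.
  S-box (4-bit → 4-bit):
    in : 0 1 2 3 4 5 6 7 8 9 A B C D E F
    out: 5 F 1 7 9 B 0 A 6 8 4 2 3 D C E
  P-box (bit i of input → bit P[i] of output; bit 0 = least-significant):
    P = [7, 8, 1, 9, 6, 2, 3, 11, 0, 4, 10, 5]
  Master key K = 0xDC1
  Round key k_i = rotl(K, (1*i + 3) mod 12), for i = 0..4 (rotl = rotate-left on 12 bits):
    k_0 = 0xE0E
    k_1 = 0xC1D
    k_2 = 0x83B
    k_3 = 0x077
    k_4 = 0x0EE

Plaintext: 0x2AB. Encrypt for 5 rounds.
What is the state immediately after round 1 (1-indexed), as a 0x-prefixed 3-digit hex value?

s_0 = plaintext = 0x2AB
s_1 = Round(s_0, k_0) = 0xF07
s_2 = Round(s_1, k_1) = 0xB65
s_3 = Round(s_2, k_2) = 0xBAB
s_4 = Round(s_3, k_3) = 0x16F
s_5 = Round(s_4, k_4) = 0x7DD

0xF07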